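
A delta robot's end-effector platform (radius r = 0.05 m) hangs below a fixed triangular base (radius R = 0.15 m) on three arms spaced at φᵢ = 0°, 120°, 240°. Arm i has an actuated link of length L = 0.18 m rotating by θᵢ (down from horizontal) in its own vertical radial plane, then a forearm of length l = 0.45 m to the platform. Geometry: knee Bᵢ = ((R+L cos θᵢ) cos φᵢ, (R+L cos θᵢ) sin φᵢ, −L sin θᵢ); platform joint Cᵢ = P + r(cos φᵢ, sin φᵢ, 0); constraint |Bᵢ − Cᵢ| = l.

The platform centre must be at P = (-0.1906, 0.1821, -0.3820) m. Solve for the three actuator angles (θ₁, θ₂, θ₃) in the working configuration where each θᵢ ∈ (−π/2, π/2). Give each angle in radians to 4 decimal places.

arm 1 (φ=0.0°): x'=-0.1906, y'=0.1821
  e−x'=0.2906;  (l²−L²−(e−x')²−y'²−z²)/2L = -0.2595
  √(A²+B²)=0.4800;  θ1 = -0.9205+2.1421 ≈ 1.2216
arm 2 (φ=120.0°): x'=0.2530, y'=0.0740
  A cos θ + B sin θ = C:  -0.1530·cos θ + -0.3820·sin θ = -0.0131
  √(A²+B²)=0.4115;  θ2 = -1.9518+1.6026 ≈ -0.3492
arm 3 (φ=240.0°): x'=-0.0624, y'=-0.2561
  A cos θ + B sin θ = C:  0.1624·cos θ + -0.3820·sin θ = -0.1883
  θ3 = atan2(B,A) + arccos(C/0.4151) = 0.8729

θ₁ = 1.2216, θ₂ = -0.3492, θ₃ = 0.8729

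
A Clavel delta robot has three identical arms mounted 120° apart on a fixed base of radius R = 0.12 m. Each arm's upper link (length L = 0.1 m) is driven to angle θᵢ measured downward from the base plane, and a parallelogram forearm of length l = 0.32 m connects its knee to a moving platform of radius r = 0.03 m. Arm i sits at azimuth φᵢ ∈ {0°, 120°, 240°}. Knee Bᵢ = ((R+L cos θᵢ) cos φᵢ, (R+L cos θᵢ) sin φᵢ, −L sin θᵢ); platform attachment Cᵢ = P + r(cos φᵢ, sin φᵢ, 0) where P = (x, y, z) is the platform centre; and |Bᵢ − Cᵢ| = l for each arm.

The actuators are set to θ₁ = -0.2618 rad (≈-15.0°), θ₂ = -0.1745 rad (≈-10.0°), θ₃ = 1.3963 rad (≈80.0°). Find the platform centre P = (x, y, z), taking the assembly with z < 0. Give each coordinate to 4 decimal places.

(0.0952, 0.1522, -0.2403)

O1 = (0.1866·cos0.0°, 0.1866·sin0.0°, 0.0259) = (0.1866, 0.0000, 0.0259)
φ2=120.0°: virtual centre (-0.0942, 0.1632, 0.0174), radius l
φ3=240.0°: virtual centre (-0.0537, -0.0930, -0.0985), radius l
subtract pairs → two planes through P
plane₁₂: -0.5617x+0.3265y+-0.0170z = 0.0003
det = 0.2613;  x = 0.0176+-0.3228z,  y = 0.0313+-0.5033z
quadratic in z: (1.3575)z²+(0.0259)z+(-0.0722)=0, √Δ=0.6266 → z ∈ {-0.2403, 0.2213}; z = -0.2403 (taking z<0)
x = 0.0952, y = 0.1522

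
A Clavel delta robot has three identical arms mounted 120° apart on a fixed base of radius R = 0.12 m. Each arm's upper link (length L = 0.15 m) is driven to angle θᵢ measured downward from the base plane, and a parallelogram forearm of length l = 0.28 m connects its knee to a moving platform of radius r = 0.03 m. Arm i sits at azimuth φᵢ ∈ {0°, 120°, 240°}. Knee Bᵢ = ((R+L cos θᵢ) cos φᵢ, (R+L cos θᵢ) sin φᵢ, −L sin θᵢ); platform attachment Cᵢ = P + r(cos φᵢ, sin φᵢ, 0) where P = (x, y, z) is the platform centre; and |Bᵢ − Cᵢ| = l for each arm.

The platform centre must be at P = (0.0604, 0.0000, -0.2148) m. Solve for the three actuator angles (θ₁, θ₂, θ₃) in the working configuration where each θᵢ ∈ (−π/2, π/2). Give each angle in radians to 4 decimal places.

θ₁ = -0.0001, θ₂ = 0.6109, θ₃ = 0.6109

arm 1 (φ=0.0°): x'=0.0604, y'=0.0000
  A cos θ + B sin θ = C:  0.0296·cos θ + -0.2148·sin θ = 0.0296
  √(A²+B²)=0.2168;  θ1 = -1.4339+1.4338 ≈ -0.0001
φ2=120.0° → target in arm frame (-0.0302, -0.0523)
  e−x'=0.1202;  (l²−L²−(e−x')²−y'²−z²)/2L = -0.0247
  θ2 = atan2(B,A) + arccos(C/0.2461) = 0.6109
rotate P by −φ3: (-0.0302, 0.0523, -0.2148)
  A cos θ + B sin θ = C:  0.1202·cos θ + -0.2148·sin θ = -0.0247
  γ=atan2(-0.2148,0.1202)=-1.0606;  ψ=arccos(-0.1005)=1.6715;  θ3=γ+ψ≈0.6109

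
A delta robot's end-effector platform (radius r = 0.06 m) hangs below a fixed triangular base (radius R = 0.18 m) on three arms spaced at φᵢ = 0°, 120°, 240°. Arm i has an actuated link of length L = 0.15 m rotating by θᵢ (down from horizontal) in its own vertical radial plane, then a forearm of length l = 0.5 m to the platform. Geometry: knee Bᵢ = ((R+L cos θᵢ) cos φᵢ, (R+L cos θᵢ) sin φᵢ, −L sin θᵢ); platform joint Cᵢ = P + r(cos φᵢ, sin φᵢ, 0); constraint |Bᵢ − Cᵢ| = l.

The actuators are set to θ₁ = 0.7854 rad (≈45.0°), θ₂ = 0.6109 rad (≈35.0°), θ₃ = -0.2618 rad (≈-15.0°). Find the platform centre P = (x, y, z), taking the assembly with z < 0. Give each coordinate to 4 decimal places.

O1 = (0.2261·cos0.0°, 0.2261·sin0.0°, -0.1061) = (0.2261, 0.0000, -0.1061)
arm 2 at φ=120.0°: ρ2 = 0.2429;  O2 = (-0.1214, 0.2103, -0.0860)
φ3=240.0°: virtual centre (-0.1324, -0.2294, 0.0388), radius l
|O₂|²−|O₁|² = 0.0040;  |O₃|²−|O₁|² = 0.0093
plane₁₂: -0.6950x+0.4207y+0.0401z = 0.0040
Cramer: x(z) = -0.0093+0.2261z;  y(z) = -0.0058+0.2783z
into |P−O₁|² = l²: 1.1286z² + 0.1025z + -0.1833 = 0;  Δ = 0.8381;  z = -0.4510 or 0.3602 → z<0 root = -0.4510
x = -0.1113, y = -0.1313

(-0.1113, -0.1313, -0.4510)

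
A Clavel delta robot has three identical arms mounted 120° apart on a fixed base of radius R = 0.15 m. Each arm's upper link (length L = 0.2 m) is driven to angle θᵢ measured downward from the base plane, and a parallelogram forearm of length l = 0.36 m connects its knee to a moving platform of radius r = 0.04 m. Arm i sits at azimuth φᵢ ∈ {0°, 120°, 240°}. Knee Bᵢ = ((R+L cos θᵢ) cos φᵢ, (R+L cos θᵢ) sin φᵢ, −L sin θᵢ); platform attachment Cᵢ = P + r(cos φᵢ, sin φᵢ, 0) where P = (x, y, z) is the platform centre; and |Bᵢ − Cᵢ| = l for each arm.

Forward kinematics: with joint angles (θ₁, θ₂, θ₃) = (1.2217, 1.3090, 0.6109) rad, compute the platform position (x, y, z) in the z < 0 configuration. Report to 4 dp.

(-0.0475, -0.1176, -0.4423)

arm 1 at φ=0.0°: (R−r)+L cos θ1 = 0.1784;  S1 = (0.1784, 0.0000, -0.1879)
arm 2 at φ=120.0°: (R−r)+L cos θ2 = 0.1618;  S2 = (-0.0809, 0.1401, -0.1932)
S3 = (0.2738·cos240.0°, 0.2738·sin240.0°, -0.1147) = (-0.1369, -0.2371, -0.1147)
eliminate P² terms by subtracting sphere 1 from 2 and 3
plane₁₂: -0.5186x+0.2802y+-0.0105z = -0.0037
det = 0.4226;  x = -0.0098+0.0853z,  y = -0.0312+0.1953z
sphere 1 gives Az²+Bz+C=0 with A=1.0454, B=0.3316, C=-0.0579;  B²−4AC=0.3520;  roots -0.4423, 0.1252;  negative root z = -0.4423
x = -0.0475, y = -0.1176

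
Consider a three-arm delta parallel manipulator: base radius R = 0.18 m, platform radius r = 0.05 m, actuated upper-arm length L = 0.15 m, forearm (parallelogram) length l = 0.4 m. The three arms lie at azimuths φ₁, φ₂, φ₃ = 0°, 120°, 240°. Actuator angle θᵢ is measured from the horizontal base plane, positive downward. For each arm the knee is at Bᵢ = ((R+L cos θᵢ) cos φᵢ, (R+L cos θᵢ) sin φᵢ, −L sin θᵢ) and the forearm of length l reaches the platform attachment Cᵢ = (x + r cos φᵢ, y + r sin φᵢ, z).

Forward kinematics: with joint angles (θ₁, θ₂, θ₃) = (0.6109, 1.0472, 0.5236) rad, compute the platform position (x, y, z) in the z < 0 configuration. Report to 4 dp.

(0.0303, -0.0757, -0.4097)

S1 = (0.2529·cos0.0°, 0.2529·sin0.0°, -0.0860) = (0.2529, 0.0000, -0.0860)
arm 2 at φ=120.0°: ρ2 = 0.2050;  S2 = (-0.1025, 0.1775, -0.1299)
φ3=240.0°: virtual centre (-0.1300, -0.2251, -0.0750), radius l
subtract pairs → two planes through P
linear system: -0.7107x+0.3551y = -0.0124−-0.0877z; -0.7656x+-0.4502y = 0.0018−0.0221z
Cramer: x(z) = 0.0084-0.0535z;  y(z) = -0.0183+0.1400z
sphere 1 gives Az²+Bz+C=0 with A=1.0225, B=0.1931, C=-0.0925;  B²−4AC=0.4155;  roots -0.4097, 0.2208;  negative root z = -0.4097
x = 0.0303, y = -0.0757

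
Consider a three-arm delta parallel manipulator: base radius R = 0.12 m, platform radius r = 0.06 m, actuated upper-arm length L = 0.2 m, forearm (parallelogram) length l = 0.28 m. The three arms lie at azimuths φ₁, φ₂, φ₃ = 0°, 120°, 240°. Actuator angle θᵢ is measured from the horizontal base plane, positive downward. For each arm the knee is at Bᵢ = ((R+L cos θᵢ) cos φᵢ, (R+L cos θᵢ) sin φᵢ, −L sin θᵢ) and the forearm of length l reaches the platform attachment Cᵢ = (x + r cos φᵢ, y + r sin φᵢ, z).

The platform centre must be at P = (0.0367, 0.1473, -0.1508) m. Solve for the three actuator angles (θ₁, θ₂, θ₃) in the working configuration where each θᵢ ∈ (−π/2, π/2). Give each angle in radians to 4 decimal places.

θ₁ = 0.2613, θ₂ = -0.3489, θ₃ = 1.2216

φ1=0.0° → target in arm frame (0.0367, 0.1473)
  A=0.0233, B=-0.1508, C=(l²−L²−A²−y'²−z²)/(2L)=-0.0165
  √(A²+B²)=0.1526;  θ1 = -1.4175+1.6788 ≈ 0.2613
φ2=120.0° → target in arm frame (0.1092, -0.1054)
  A=-0.0492, B=-0.1508, C=(l²−L²−A²−y'²−z²)/(2L)=0.0053
  θ2 = atan2(B,A) + arccos(C/0.1586) = -0.3489
φ3=240.0° → target in arm frame (-0.1459, -0.0419)
  A=0.2059, B=-0.1508, C=(l²−L²−A²−y'²−z²)/(2L)=-0.0712
  γ=atan2(-0.1508,0.2059)=-0.6321;  ψ=arccos(-0.2791)=1.8537;  θ3=γ+ψ≈1.2216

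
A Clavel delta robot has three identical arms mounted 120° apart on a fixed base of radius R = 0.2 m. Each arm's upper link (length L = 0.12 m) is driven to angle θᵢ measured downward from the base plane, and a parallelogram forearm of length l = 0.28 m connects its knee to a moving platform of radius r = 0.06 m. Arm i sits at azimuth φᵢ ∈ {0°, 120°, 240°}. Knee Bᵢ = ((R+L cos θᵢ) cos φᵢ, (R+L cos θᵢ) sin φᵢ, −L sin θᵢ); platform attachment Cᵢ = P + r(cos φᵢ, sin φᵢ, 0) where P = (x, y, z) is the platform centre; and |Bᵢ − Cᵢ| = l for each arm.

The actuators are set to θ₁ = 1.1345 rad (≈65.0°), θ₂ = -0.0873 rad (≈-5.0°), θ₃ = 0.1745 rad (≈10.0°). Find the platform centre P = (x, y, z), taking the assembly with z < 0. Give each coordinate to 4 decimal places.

arm 1 at φ=0.0°: e+L cos θ1 = 0.1907;  S1 = (0.1907, 0.0000, -0.1088)
arm 2 at φ=120.0°: e+L cos θ2 = 0.2595;  S2 = (-0.1298, 0.2248, 0.0105)
S3 = (0.2582·cos240.0°, 0.2582·sin240.0°, -0.0208) = (-0.1291, -0.2236, -0.0208)
subtract pairs → two planes through P
linear system: -0.6410x+0.4495y = 0.0193−0.2384z; -0.6396x+-0.4472y = 0.0189−0.1758z
det = 0.5742;  x = -0.0298+0.3234z,  y = 0.0004+-0.0693z
quadratic in z: (1.1094)z²+(0.0748)z+(-0.0179)=0, √Δ=0.2920 → z ∈ {-0.1653, 0.0979}; z = -0.1653 (taking z<0)
x = -0.0833, y = 0.0118

(-0.0833, 0.0118, -0.1653)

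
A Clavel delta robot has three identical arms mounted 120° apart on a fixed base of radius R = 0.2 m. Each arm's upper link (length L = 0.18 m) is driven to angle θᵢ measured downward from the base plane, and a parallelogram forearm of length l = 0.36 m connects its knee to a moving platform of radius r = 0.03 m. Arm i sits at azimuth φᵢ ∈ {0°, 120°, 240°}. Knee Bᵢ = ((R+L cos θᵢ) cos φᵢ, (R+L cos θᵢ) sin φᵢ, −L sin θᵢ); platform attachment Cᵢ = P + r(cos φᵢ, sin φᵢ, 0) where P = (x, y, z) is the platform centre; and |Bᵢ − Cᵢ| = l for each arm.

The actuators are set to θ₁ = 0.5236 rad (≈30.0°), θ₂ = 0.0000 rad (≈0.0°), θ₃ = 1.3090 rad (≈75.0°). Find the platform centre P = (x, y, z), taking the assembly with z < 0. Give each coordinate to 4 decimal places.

φ1=0.0°: virtual centre (0.3259, 0.0000, -0.0900), radius l
S2 = (0.3500·cos120.0°, 0.3500·sin120.0°, 0.0000) = (-0.1750, 0.3031, 0.0000)
S3 = (0.2166·cos240.0°, 0.2166·sin240.0°, -0.1739) = (-0.1083, -0.1876, -0.1739)
|S₂|²−|S₁|² = 0.0082;  |S₃|²−|S₁|² = -0.0372
plane₁₂: -1.0018x+0.6062y+0.1800z = 0.0082
det = 0.9022;  x = 0.0216+-0.0379z,  y = 0.0492+-0.3595z
sphere 1 gives Az²+Bz+C=0 with A=1.1307, B=0.1677, C=-0.0265;  B²−4AC=0.1478;  roots -0.2442, 0.0959;  negative root z = -0.2442
x = 0.0308, y = 0.1369

(0.0308, 0.1369, -0.2442)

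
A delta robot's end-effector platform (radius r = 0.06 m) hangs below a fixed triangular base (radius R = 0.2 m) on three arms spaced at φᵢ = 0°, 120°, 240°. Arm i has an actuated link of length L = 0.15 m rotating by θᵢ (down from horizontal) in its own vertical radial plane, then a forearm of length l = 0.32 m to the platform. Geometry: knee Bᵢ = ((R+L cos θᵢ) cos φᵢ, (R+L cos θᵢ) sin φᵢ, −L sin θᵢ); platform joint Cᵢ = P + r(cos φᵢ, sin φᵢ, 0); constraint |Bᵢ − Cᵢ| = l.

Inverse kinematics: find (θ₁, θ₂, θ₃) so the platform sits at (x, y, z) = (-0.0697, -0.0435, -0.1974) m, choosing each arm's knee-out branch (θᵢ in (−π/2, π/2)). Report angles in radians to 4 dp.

θ₁ = 0.8727, θ₂ = 0.4365, θ₃ = -0.2620

arm 1 (φ=0.0°): x'=-0.0697, y'=-0.0435
  A=0.2097, B=-0.1974, C=(l²−L²−A²−y'²−z²)/(2L)=-0.0164
  θ1 = atan2(B,A) + arccos(C/0.2880) = 0.8727
arm 2 (φ=120.0°): x'=-0.0028, y'=0.0821
  e−x'=0.1428;  (l²−L²−(e−x')²−y'²−z²)/2L = 0.0460
  √(A²+B²)=0.2436;  θ2 = -0.9445+1.3810 ≈ 0.4365
arm 3 (φ=240.0°): x'=0.0725, y'=-0.0386
  e−x'=0.0675;  (l²−L²−(e−x')²−y'²−z²)/2L = 0.1163
  √(A²+B²)=0.2086;  θ3 = -1.2414+0.9795 ≈ -0.2620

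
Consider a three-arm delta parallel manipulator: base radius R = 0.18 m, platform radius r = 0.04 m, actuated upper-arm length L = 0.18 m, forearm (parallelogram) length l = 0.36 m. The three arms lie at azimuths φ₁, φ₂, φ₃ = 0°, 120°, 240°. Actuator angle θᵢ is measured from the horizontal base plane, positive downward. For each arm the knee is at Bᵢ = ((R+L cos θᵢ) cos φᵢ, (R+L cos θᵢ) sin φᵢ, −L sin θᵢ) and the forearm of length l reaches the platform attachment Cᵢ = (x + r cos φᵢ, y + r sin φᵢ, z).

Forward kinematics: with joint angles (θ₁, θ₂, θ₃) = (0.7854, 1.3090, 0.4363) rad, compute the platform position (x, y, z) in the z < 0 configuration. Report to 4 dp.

(0.0220, -0.1244, -0.3596)

centre 1 = (0.2673·cos0.0°, 0.2673·sin0.0°, -0.1273) = (0.2673, 0.0000, -0.1273)
centre 2 = (0.1866·cos120.0°, 0.1866·sin120.0°, -0.1739) = (-0.0933, 0.1616, -0.1739)
centre 3 = (0.3031·cos240.0°, 0.3031·sin240.0°, -0.0761) = (-0.1516, -0.2625, -0.0761)
eliminate P² terms by subtracting sphere 1 from 2 and 3
[-0.7211 0.3232 -0.0932]·P = -0.0226;  [-0.8377 -0.5251 0.1024]·P = 0.0100
Cramer: x(z) = 0.0133-0.0244z;  y(z) = -0.0403+0.2339z
sphere 1 gives Az²+Bz+C=0 with A=1.0553, B=0.2481, C=-0.0473;  B²−4AC=0.2610;  roots -0.3596, 0.1245;  negative root z = -0.3596
x = 0.0220, y = -0.1244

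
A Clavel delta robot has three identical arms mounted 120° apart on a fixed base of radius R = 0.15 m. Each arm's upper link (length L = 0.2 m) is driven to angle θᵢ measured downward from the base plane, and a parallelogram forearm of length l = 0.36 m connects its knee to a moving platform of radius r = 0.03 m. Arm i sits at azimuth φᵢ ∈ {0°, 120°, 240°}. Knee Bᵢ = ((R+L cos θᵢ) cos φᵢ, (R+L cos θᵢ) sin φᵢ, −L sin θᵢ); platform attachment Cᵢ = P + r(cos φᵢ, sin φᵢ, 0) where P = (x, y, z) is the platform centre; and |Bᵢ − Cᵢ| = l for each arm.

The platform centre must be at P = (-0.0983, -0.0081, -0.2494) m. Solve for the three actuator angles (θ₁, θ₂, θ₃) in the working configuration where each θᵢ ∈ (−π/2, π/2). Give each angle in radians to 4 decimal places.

θ₁ = 0.8729, θ₂ = 0.1742, θ₃ = 0.0872

rotate P by −φ1: (-0.0983, -0.0081, -0.2494)
  e−x'=0.2183;  (l²−L²−(e−x')²−y'²−z²)/2L = -0.0508
  γ=atan2(-0.2494,0.2183)=-0.8518;  ψ=arccos(-0.1533)=1.7247;  θ1=γ+ψ≈0.8729
φ2=120.0° → target in arm frame (0.0421, 0.0892)
  A cos θ + B sin θ = C:  0.0779·cos θ + -0.2494·sin θ = 0.0335
  γ=atan2(-0.2494,0.0779)=-1.2682;  ψ=arccos(0.1281)=1.4424;  θ2=γ+ψ≈0.1742
φ3=240.0° → target in arm frame (0.0562, -0.0811)
  A cos θ + B sin θ = C:  0.0638·cos θ + -0.2494·sin θ = 0.0419
  θ3 = atan2(B,A) + arccos(C/0.2574) = 0.0872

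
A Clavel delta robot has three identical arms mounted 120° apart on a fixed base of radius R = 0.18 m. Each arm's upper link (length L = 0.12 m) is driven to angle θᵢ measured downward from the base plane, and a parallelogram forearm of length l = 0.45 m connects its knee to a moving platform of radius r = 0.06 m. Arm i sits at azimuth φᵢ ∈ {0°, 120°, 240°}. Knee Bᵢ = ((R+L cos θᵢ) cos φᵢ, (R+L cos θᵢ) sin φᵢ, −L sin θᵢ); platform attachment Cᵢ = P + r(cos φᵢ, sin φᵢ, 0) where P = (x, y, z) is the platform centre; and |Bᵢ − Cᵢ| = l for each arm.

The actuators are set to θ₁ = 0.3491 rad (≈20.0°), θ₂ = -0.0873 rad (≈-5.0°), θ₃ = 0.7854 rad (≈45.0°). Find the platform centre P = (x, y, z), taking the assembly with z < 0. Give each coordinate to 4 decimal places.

arm 1 at φ=0.0°: e+L cos θ1 = 0.2328;  O1 = (0.2328, 0.0000, -0.0410)
arm 2 at φ=120.0°: e+L cos θ2 = 0.2395;  O2 = (-0.1198, 0.2075, 0.0105)
φ3=240.0°: virtual centre (-0.1024, -0.1774, -0.0849), radius l
eliminate P² terms by subtracting sphere 1 from 2 and 3
[-0.7051 0.4149 0.1030]·P = 0.0016;  [-0.6704 -0.3548 -0.0876]·P = -0.0067
det = 0.5283;  x = 0.0042+0.0004z,  y = 0.0110+-0.2476z
into |P−O₁|² = l²: 1.0613z² + 0.0765z + -0.1484 = 0;  Δ = 0.6360;  z = -0.4117 or 0.3397 → z<0 root = -0.4117
x = 0.0040, y = 0.1130

(0.0040, 0.1130, -0.4117)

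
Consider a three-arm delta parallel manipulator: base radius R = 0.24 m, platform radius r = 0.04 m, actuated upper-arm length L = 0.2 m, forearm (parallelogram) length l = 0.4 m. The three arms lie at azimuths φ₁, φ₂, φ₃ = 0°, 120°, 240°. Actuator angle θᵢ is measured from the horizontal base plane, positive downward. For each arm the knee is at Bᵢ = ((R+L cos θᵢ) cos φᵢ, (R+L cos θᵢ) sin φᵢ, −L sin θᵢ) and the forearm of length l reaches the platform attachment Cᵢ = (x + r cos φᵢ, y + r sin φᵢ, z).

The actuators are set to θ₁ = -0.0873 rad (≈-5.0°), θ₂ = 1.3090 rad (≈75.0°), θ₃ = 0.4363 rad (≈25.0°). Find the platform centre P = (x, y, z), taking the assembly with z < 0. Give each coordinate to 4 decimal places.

(0.1055, -0.1058, -0.2327)

φ1=0.0°: virtual centre (0.3992, 0.0000, 0.0174), radius l
arm 2 at φ=120.0°: (R−r)+L cos θ2 = 0.2518;  centre 2 = (-0.1259, 0.2180, -0.1932)
arm 3 at φ=240.0°: (R−r)+L cos θ3 = 0.3813;  centre 3 = (-0.1906, -0.3302, -0.0845)
|centre ₂|²−|centre ₁|² = -0.0590;  |centre ₃|²−|centre ₁|² = -0.0072
linear system: -1.0502x+0.4361y = -0.0590−-0.4212z; -1.1797x+-0.6604y = -0.0072−-0.2039z
Cramer: x(z) = 0.0348-0.3039z;  y(z) = -0.0514+0.2341z
quadratic in z: (1.1472)z²+(0.1625)z+(-0.0243)=0, √Δ=0.3712 → z ∈ {-0.2327, 0.0910}; z = -0.2327 (taking z<0)
x = 0.1055, y = -0.1058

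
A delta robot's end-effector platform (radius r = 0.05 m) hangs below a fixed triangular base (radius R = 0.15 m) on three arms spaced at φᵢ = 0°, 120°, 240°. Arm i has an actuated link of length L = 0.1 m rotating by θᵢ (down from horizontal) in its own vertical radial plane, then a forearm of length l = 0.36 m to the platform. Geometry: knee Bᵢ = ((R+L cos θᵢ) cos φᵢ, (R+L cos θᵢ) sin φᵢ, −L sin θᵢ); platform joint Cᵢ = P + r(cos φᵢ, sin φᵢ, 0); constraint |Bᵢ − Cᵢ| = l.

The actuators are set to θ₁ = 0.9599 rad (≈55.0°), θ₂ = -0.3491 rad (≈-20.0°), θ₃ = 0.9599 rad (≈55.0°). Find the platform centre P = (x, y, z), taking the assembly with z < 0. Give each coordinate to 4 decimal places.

centre 1 = (0.1574·cos0.0°, 0.1574·sin0.0°, -0.0819) = (0.1574, 0.0000, -0.0819)
centre 2 = (0.1940·cos120.0°, 0.1940·sin120.0°, 0.0342) = (-0.0970, 0.1680, 0.0342)
centre 3 = (0.1574·cos240.0°, 0.1574·sin240.0°, -0.0819) = (-0.0787, -0.1363, -0.0819)
|centre ₂|²−|centre ₁|² = 0.0073;  |centre ₃|²−|centre ₁|² = 0.0000
plane₁₂: -0.5087x+0.3360y+0.2322z = 0.0073
Cramer: x(z) = -0.0067+0.2129z;  y(z) = 0.0116-0.3688z
quadratic in z: (1.1814)z²+(0.0854)z+(-0.0958)=0, √Δ=0.6784 → z ∈ {-0.3232, 0.2510}; z = -0.3232 (taking z<0)
x = -0.0755, y = 0.1308

(-0.0755, 0.1308, -0.3232)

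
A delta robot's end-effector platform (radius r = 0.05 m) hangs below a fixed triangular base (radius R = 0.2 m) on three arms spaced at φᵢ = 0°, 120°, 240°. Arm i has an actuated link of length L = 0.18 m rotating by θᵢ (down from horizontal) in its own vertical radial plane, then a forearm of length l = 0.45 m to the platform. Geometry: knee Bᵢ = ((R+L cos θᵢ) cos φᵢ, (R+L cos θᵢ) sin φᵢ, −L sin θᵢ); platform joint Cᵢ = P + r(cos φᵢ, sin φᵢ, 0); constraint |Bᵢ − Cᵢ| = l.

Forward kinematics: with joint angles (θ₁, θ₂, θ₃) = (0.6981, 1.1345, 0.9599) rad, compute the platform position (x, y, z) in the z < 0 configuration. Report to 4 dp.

arm 1 at φ=0.0°: ρ1 = 0.2879;  centre 1 = (0.2879, 0.0000, -0.1157)
φ2=120.0°: virtual centre (-0.1130, 0.1958, -0.1631), radius l
centre 3 = (0.2532·cos240.0°, 0.2532·sin240.0°, -0.1474) = (-0.1266, -0.2193, -0.1474)
|centre ₂|²−|centre ₁|² = -0.0185;  |centre ₃|²−|centre ₁|² = -0.0104
linear system: -0.8018x+0.3916y = -0.0185−-0.0949z; -0.8290x+-0.4386y = -0.0104−-0.0635z
det = 0.6763;  x = 0.0180+-0.0983z,  y = -0.0104+0.0410z
into |P−centre ₁|² = l²: 1.0113z² + 0.2836z + -0.1162 = 0;  Δ = 0.5505;  z = -0.5070 or 0.2266 → z<0 root = -0.5070
x = 0.0679, y = -0.0312

(0.0679, -0.0312, -0.5070)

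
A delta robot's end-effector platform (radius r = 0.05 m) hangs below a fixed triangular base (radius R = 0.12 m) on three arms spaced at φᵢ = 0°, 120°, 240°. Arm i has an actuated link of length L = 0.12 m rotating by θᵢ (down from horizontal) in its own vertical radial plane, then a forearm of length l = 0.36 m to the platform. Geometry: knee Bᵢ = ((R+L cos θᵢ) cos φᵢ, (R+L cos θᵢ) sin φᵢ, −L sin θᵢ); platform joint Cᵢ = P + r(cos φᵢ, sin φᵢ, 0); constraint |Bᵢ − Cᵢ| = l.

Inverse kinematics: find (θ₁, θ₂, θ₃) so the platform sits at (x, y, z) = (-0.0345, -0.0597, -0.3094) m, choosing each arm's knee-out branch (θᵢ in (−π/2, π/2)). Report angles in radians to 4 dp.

arm 1 (φ=0.0°): x'=-0.0345, y'=-0.0597
  A=0.1045, B=-0.3094, C=(l²−L²−A²−y'²−z²)/(2L)=0.0208
  √(A²+B²)=0.3266;  θ1 = -1.2451+1.5071 ≈ 0.2620
rotate P by −φ2: (-0.0345, 0.0597, -0.3094)
  A cos θ + B sin θ = C:  0.1045·cos θ + -0.3094·sin θ = 0.0208
  θ2 = atan2(B,A) + arccos(C/0.3266) = 0.2618
rotate P by −φ3: (0.0690, 0.0000, -0.3094)
  e−x'=0.0010;  (l²−L²−(e−x')²−y'²−z²)/2L = 0.0811
  θ3 = atan2(B,A) + arccos(C/0.3094) = -0.2619

θ₁ = 0.2620, θ₂ = 0.2618, θ₃ = -0.2619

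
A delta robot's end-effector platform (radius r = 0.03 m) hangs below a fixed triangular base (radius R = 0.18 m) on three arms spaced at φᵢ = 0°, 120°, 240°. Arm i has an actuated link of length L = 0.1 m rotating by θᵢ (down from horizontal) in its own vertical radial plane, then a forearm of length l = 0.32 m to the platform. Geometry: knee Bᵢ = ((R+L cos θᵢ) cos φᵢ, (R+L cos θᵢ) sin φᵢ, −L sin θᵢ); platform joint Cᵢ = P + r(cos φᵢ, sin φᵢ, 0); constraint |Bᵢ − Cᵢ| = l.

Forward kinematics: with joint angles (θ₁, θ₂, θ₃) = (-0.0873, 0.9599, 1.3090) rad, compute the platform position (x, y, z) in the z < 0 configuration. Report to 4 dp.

O1 = (0.2496·cos0.0°, 0.2496·sin0.0°, 0.0087) = (0.2496, 0.0000, 0.0087)
O2 = (0.2074·cos120.0°, 0.2074·sin120.0°, -0.0819) = (-0.1037, 0.1796, -0.0819)
O3 = (0.1759·cos240.0°, 0.1759·sin240.0°, -0.0966) = (-0.0879, -0.1523, -0.0966)
|O₂|²−|O₁|² = -0.0127;  |O₃|²−|O₁|² = -0.0221
plane₁₂: -0.7066x+0.3592y+-0.1813z = -0.0127
det = 0.4577;  x = 0.0258+-0.2859z,  y = 0.0154+-0.0578z
sphere 1 gives Az²+Bz+C=0 with A=1.0851, B=0.1088, C=-0.0520;  B²−4AC=0.2375;  roots -0.2747, 0.1744;  negative root z = -0.2747
x = 0.1043, y = 0.0313

(0.1043, 0.0313, -0.2747)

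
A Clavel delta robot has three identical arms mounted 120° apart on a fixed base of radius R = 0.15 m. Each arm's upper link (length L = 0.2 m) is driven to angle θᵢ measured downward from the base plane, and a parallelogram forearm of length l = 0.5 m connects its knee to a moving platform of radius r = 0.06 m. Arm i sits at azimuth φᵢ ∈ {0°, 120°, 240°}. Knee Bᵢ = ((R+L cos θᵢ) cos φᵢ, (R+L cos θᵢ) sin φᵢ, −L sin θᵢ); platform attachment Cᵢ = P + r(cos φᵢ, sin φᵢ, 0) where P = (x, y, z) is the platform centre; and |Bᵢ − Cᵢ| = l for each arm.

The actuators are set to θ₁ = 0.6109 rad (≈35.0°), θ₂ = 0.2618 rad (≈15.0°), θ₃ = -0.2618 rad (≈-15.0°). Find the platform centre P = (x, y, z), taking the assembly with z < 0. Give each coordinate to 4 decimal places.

arm 1 at φ=0.0°: ρ1 = 0.2538;  O1 = (0.2538, 0.0000, -0.1147)
O2 = (0.2832·cos120.0°, 0.2832·sin120.0°, -0.0518) = (-0.1416, 0.2452, -0.0518)
O3 = (0.2832·cos240.0°, 0.2832·sin240.0°, 0.0518) = (-0.1416, -0.2452, 0.0518)
eliminate P² terms by subtracting sphere 1 from 2 and 3
[-0.7908 0.4905 0.1259]·P = 0.0053;  [-0.7908 -0.4905 0.3330]·P = 0.0053
Cramer: x(z) = -0.0067+0.2901z;  y(z) = 0.0000+0.2111z
quadratic in z: (1.1287)z²+(0.0783)z+(-0.1690)=0, √Δ=0.8769 → z ∈ {-0.4231, 0.3538}; z = -0.4231 (taking z<0)
x = -0.1294, y = -0.0893

(-0.1294, -0.0893, -0.4231)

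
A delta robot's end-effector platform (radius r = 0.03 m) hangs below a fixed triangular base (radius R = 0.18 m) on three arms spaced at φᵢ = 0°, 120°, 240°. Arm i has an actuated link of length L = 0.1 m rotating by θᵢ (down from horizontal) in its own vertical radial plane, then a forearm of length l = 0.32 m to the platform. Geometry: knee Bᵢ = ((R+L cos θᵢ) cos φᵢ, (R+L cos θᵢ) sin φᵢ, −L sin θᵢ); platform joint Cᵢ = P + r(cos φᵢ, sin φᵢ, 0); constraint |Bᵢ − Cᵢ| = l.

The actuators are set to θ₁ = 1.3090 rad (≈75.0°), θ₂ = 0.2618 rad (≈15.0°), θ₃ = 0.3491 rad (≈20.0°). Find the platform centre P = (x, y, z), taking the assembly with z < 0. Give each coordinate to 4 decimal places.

(-0.0945, 0.0059, -0.2676)

arm 1 at φ=0.0°: ρ1 = 0.1759;  S1 = (0.1759, 0.0000, -0.0966)
φ2=120.0°: virtual centre (-0.1233, 0.2136, -0.0259), radius l
S3 = (0.2440·cos240.0°, 0.2440·sin240.0°, -0.0342) = (-0.1220, -0.2113, -0.0342)
eliminate P² terms by subtracting sphere 1 from 2 and 3
linear system: -0.5984x+0.4271y = 0.0212−0.1414z; -0.5957x+-0.4226y = 0.0204−0.1248z
Cramer: x(z) = -0.0349+0.2229z;  y(z) = 0.0008-0.0189z
sphere 1 gives Az²+Bz+C=0 with A=1.0500, B=0.0992, C=-0.0487;  B²−4AC=0.2142;  roots -0.2676, 0.1731;  negative root z = -0.2676
x = -0.0945, y = 0.0059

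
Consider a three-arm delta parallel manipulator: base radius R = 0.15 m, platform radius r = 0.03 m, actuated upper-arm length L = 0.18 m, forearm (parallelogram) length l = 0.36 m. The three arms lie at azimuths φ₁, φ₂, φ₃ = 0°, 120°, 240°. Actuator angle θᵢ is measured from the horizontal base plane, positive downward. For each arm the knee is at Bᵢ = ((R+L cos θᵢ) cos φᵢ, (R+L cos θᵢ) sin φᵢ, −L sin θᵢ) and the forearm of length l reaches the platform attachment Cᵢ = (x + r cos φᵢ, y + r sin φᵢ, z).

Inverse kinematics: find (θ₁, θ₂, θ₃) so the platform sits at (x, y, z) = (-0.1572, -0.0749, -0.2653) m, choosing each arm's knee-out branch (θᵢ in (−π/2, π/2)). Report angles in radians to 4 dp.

arm 1 (φ=0.0°): x'=-0.1572, y'=-0.0749
  A=0.2772, B=-0.2653, C=(l²−L²−A²−y'²−z²)/(2L)=-0.1545
  √(A²+B²)=0.3837;  θ1 = -0.7635+1.9853 ≈ 1.2219
arm 2 (φ=120.0°): x'=0.0137, y'=0.1736
  e−x'=0.1063;  (l²−L²−(e−x')²−y'²−z²)/2L = -0.0406
  γ=atan2(-0.2653,0.1063)=-1.1898;  ψ=arccos(-0.1420)=1.7133;  θ2=γ+ψ≈0.5235
φ3=240.0° → target in arm frame (0.1435, -0.0987)
  A cos θ + B sin θ = C:  -0.0235·cos θ + -0.2653·sin θ = 0.0459
  γ=atan2(-0.2653,-0.0235)=-1.6590;  ψ=arccos(0.1724)=1.3976;  θ3=γ+ψ≈-0.2614

θ₁ = 1.2219, θ₂ = 0.5235, θ₃ = -0.2614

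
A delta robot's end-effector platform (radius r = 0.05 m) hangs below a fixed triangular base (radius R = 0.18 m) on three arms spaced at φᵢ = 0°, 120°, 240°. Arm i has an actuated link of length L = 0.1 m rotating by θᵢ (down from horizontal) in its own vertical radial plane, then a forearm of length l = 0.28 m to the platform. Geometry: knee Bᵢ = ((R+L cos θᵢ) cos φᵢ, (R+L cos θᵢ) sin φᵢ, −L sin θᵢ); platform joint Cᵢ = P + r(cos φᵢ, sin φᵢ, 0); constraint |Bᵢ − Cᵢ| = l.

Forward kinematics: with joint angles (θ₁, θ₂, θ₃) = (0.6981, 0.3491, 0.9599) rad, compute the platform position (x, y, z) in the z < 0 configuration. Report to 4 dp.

(-0.0022, 0.0461, -0.2451)

arm 1 at φ=0.0°: ρ1 = 0.2066;  O1 = (0.2066, 0.0000, -0.0643)
O2 = (0.2240·cos120.0°, 0.2240·sin120.0°, -0.0342) = (-0.1120, 0.1940, -0.0342)
O3 = (0.1874·cos240.0°, 0.1874·sin240.0°, -0.0819) = (-0.0937, -0.1623, -0.0819)
subtract pairs → two planes through P
[-0.6372 0.3879 0.0601]·P = 0.0045;  [-0.6006 -0.3245 -0.0353]·P = -0.0050
det = 0.4398;  x = 0.0011+0.0133z,  y = 0.0134+-0.1332z
into |P−O₁|² = l²: 1.0179z² + 0.1195z + -0.0318 = 0;  Δ = 0.1440;  z = -0.2451 or 0.1277 → z<0 root = -0.2451
x = -0.0022, y = 0.0461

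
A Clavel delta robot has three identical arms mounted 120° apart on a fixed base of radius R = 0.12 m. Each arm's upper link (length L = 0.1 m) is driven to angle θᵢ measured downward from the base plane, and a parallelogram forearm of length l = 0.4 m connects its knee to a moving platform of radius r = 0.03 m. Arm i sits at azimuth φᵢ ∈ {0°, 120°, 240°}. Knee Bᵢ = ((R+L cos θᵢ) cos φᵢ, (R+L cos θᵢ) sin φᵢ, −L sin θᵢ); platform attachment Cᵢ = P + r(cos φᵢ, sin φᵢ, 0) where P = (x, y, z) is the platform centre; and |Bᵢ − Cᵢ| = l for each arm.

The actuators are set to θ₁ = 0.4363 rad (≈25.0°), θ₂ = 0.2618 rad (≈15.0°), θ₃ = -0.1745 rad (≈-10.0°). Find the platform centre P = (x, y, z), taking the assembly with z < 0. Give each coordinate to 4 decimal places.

arm 1 at φ=0.0°: ρ1 = 0.1806;  centre 1 = (0.1806, 0.0000, -0.0423)
φ2=120.0°: virtual centre (-0.0933, 0.1616, -0.0259), radius l
centre 3 = (0.1885·cos240.0°, 0.1885·sin240.0°, 0.0174) = (-0.0942, -0.1632, 0.0174)
subtract pairs → two planes through P
plane₁₂: -0.5479x+0.3232y+0.0328z = 0.0011
Cramer: x(z) = -0.0023+0.1381z;  y(z) = -0.0005+0.1327z
sphere 1 gives Az²+Bz+C=0 with A=1.0367, B=0.0339, C=-0.1248;  B²−4AC=0.5185;  roots -0.3636, 0.3310;  negative root z = -0.3636
x = -0.0525, y = -0.0488

(-0.0525, -0.0488, -0.3636)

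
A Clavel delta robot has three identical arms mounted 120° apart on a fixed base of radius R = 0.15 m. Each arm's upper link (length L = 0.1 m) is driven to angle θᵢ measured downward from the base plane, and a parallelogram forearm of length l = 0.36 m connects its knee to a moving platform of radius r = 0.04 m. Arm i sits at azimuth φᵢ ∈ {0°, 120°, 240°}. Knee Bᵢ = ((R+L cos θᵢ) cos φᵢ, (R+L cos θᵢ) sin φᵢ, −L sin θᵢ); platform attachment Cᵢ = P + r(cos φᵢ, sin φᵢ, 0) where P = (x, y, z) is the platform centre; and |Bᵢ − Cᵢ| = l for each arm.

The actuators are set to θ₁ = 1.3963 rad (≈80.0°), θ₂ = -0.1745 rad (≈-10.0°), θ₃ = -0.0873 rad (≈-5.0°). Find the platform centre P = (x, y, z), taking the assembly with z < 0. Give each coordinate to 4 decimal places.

O1 = (0.1274·cos0.0°, 0.1274·sin0.0°, -0.0985) = (0.1274, 0.0000, -0.0985)
O2 = (0.2085·cos120.0°, 0.2085·sin120.0°, 0.0174) = (-0.1042, 0.1806, 0.0174)
φ3=240.0°: virtual centre (-0.1048, -0.1815, 0.0087), radius l
eliminate P² terms by subtracting sphere 1 from 2 and 3
plane₁₂: -0.4632x+0.3611y+0.2317z = 0.0178
Cramer: x(z) = -0.0388+0.4810z;  y(z) = -0.0003-0.0246z
into |P−O₁|² = l²: 1.2320z² + 0.0372z + -0.0923 = 0;  Δ = 0.4563;  z = -0.2892 or 0.2591 → z<0 root = -0.2892
x = -0.1779, y = 0.0068

(-0.1779, 0.0068, -0.2892)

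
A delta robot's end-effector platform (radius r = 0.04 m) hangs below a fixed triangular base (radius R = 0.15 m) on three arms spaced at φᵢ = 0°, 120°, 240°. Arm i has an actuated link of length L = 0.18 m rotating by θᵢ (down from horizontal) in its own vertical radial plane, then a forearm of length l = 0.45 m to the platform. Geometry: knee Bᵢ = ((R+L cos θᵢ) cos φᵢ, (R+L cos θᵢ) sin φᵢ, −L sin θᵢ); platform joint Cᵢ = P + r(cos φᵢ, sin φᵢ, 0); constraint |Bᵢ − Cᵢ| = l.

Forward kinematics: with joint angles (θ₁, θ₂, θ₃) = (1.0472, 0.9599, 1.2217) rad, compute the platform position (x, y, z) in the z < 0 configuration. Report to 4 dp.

(0.0105, 0.0509, -0.5608)

φ1=0.0°: virtual centre (0.2000, 0.0000, -0.1559), radius l
φ2=120.0°: virtual centre (-0.1066, 0.1847, -0.1474), radius l
O3 = (0.1716·cos240.0°, 0.1716·sin240.0°, -0.1691) = (-0.0858, -0.1486, -0.1691)
eliminate P² terms by subtracting sphere 1 from 2 and 3
[-0.6132 0.3694 0.0169]·P = 0.0029;  [-0.5716 -0.2972 -0.0265]·P = -0.0063
det = 0.3933;  x = 0.0037+-0.0121z,  y = 0.0140+-0.0659z
sphere 1 gives Az²+Bz+C=0 with A=1.0045, B=0.3147, C=-0.1395;  B²−4AC=0.6594;  roots -0.5608, 0.2476;  negative root z = -0.5608
x = 0.0105, y = 0.0509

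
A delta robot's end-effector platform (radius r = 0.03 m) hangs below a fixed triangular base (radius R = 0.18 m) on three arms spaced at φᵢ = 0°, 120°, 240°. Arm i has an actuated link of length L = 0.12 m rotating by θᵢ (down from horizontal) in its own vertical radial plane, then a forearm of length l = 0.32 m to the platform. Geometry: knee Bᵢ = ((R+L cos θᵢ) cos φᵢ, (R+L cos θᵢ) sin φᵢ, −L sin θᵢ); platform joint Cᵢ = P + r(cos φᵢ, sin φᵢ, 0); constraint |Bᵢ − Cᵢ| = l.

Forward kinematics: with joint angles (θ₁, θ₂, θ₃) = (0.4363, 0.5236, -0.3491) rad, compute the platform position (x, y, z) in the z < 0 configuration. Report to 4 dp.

arm 1 at φ=0.0°: (R−r)+L cos θ1 = 0.2588;  centre 1 = (0.2588, 0.0000, -0.0507)
arm 2 at φ=120.0°: (R−r)+L cos θ2 = 0.2539;  centre 2 = (-0.1270, 0.2199, -0.0600)
φ3=240.0°: virtual centre (-0.1314, -0.2276, 0.0410), radius l
eliminate P² terms by subtracting sphere 1 from 2 and 3
[-0.7714 0.4398 -0.0186]·P = -0.0015;  [-0.7803 -0.4551 0.1835]·P = 0.0012
Cramer: x(z) = 0.0002+0.1041z;  y(z) = -0.0030+0.2248z
quadratic in z: (1.0614)z²+(0.0463)z+(-0.0330)=0, √Δ=0.3769 → z ∈ {-0.1994, 0.1558}; z = -0.1994 (taking z<0)
x = -0.0206, y = -0.0478

(-0.0206, -0.0478, -0.1994)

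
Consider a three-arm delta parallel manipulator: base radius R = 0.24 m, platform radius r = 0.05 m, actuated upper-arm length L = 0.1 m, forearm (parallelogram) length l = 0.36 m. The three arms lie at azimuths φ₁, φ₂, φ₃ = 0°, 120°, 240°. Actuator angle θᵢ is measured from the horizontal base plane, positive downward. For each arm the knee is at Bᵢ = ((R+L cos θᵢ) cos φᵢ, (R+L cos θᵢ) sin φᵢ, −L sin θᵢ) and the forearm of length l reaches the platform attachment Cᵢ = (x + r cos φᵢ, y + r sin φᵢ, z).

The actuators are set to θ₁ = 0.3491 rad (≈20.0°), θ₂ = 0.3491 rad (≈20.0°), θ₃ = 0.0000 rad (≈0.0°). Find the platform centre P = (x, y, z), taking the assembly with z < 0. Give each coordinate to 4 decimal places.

(-0.0108, -0.0188, -0.2400)

S1 = (0.2840·cos0.0°, 0.2840·sin0.0°, -0.0342) = (0.2840, 0.0000, -0.0342)
φ2=120.0°: virtual centre (-0.1420, 0.2459, -0.0342), radius l
φ3=240.0°: virtual centre (-0.1450, -0.2511, 0.0000), radius l
|S₂|²−|S₁|² = 0.0000;  |S₃|²−|S₁|² = 0.0023
linear system: -0.8519x+0.4918y = 0.0000−0.0000z; -0.8579x+-0.5023y = 0.0023−0.0684z
Cramer: x(z) = -0.0013+0.0396z;  y(z) = -0.0023+0.0686z
quadratic in z: (1.0063)z²+(0.0455)z+(-0.0470)=0, √Δ=0.4375 → z ∈ {-0.2400, 0.1948}; z = -0.2400 (taking z<0)
x = -0.0108, y = -0.0188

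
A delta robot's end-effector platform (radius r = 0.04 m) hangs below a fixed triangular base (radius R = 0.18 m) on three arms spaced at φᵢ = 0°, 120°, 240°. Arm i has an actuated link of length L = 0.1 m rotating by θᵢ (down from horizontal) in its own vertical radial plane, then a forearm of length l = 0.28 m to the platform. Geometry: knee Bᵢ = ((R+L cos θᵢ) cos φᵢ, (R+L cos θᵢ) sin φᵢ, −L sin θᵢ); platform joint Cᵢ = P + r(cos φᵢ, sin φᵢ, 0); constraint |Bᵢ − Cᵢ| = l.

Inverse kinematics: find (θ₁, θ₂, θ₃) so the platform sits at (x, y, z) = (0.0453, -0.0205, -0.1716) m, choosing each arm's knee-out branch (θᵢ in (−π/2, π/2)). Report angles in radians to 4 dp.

arm 1 (φ=0.0°): x'=0.0453, y'=-0.0205
  A cos θ + B sin θ = C:  0.0947·cos θ + -0.1716·sin θ = 0.1478
  √(A²+B²)=0.1960;  θ1 = -1.0665+0.7163 ≈ -0.3502
φ2=120.0° → target in arm frame (-0.0404, -0.0290)
  A=0.1804, B=-0.1716, C=(l²−L²−A²−y'²−z²)/(2L)=0.0278
  θ2 = atan2(B,A) + arccos(C/0.2490) = 0.6984
rotate P by −φ3: (-0.0049, 0.0495, -0.1716)
  A=0.1449, B=-0.1716, C=(l²−L²−A²−y'²−z²)/(2L)=0.0776
  √(A²+B²)=0.2246;  θ3 = -0.8696+1.2182 ≈ 0.3487

θ₁ = -0.3502, θ₂ = 0.6984, θ₃ = 0.3487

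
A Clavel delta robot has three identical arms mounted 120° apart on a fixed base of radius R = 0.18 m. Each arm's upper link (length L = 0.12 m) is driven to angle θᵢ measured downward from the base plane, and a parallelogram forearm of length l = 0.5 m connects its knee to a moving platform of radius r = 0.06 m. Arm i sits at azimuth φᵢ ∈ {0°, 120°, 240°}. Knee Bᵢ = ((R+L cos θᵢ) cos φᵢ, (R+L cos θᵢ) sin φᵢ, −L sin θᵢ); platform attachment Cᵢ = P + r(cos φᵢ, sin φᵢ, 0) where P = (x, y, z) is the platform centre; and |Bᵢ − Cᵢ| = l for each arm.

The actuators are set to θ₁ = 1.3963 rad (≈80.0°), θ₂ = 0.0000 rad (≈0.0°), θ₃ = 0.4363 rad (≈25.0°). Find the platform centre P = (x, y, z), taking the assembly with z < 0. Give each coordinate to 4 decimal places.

(-0.2110, 0.0589, -0.4686)

φ1=0.0°: virtual centre (0.1408, 0.0000, -0.1182), radius l
arm 2 at φ=120.0°: ρ2 = 0.2400;  O2 = (-0.1200, 0.2078, 0.0000)
O3 = (0.2288·cos240.0°, 0.2288·sin240.0°, -0.0507) = (-0.1144, -0.1981, -0.0507)
subtract pairs → two planes through P
linear system: -0.5217x+0.4157y = 0.0238−0.2364z; -0.5104x+-0.3962y = 0.0211−0.1349z
det = 0.4189;  x = -0.0435+0.3575z,  y = 0.0027+-0.1200z
sphere 1 gives Az²+Bz+C=0 with A=1.1422, B=0.1039, C=-0.2021;  B²−4AC=0.9340;  roots -0.4686, 0.3776;  negative root z = -0.4686
x = -0.2110, y = 0.0589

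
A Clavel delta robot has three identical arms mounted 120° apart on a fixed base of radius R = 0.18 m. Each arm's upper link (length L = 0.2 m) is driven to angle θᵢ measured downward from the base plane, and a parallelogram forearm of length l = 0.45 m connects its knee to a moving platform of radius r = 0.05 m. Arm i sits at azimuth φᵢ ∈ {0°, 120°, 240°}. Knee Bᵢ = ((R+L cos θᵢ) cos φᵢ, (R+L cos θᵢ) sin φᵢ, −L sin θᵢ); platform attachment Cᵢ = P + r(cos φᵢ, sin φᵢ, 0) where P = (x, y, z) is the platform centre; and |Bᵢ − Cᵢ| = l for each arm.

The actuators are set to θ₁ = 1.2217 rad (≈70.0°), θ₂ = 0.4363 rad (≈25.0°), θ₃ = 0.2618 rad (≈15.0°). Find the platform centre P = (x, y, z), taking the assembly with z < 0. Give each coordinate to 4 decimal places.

(-0.1847, -0.0260, -0.4226)

arm 1 at φ=0.0°: (R−r)+L cos θ1 = 0.1984;  O1 = (0.1984, 0.0000, -0.1879)
O2 = (0.3113·cos120.0°, 0.3113·sin120.0°, -0.0845) = (-0.1556, 0.2696, -0.0845)
arm 3 at φ=240.0°: (R−r)+L cos θ3 = 0.3232;  O3 = (-0.1616, -0.2799, -0.0518)
subtract pairs → two planes through P
[-0.7081 0.5391 0.2068]·P = 0.0293;  [-0.7200 -0.5598 0.2723]·P = 0.0324
Cramer: x(z) = -0.0432+0.3347z;  y(z) = -0.0024+0.0560z
into |P−O₁|² = l²: 1.1152z² + 0.2138z + -0.1088 = 0;  Δ = 0.5310;  z = -0.4226 or 0.2308 → z<0 root = -0.4226
x = -0.1847, y = -0.0260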